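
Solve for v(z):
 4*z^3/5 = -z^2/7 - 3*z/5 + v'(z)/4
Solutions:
 v(z) = C1 + 4*z^4/5 + 4*z^3/21 + 6*z^2/5


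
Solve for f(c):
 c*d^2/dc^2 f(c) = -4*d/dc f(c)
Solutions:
 f(c) = C1 + C2/c^3


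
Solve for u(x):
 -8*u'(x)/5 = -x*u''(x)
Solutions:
 u(x) = C1 + C2*x^(13/5)


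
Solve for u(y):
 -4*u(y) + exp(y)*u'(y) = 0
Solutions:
 u(y) = C1*exp(-4*exp(-y))


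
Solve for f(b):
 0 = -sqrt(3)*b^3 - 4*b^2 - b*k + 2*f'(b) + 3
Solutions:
 f(b) = C1 + sqrt(3)*b^4/8 + 2*b^3/3 + b^2*k/4 - 3*b/2


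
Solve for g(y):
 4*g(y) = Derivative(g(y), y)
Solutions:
 g(y) = C1*exp(4*y)


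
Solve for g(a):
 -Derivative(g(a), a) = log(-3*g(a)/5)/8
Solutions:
 8*Integral(1/(log(-_y) - log(5) + log(3)), (_y, g(a))) = C1 - a


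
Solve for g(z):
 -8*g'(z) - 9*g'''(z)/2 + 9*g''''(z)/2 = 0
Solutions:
 g(z) = C1 + C2*exp(z*(-(4*sqrt(39) + 25)^(1/3) - 1/(4*sqrt(39) + 25)^(1/3) + 2)/6)*sin(sqrt(3)*z*(-(4*sqrt(39) + 25)^(1/3) + (4*sqrt(39) + 25)^(-1/3))/6) + C3*exp(z*(-(4*sqrt(39) + 25)^(1/3) - 1/(4*sqrt(39) + 25)^(1/3) + 2)/6)*cos(sqrt(3)*z*(-(4*sqrt(39) + 25)^(1/3) + (4*sqrt(39) + 25)^(-1/3))/6) + C4*exp(z*((4*sqrt(39) + 25)^(-1/3) + 1 + (4*sqrt(39) + 25)^(1/3))/3)


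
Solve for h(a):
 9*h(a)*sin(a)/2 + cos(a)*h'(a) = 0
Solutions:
 h(a) = C1*cos(a)^(9/2)


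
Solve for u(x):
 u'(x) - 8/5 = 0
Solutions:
 u(x) = C1 + 8*x/5


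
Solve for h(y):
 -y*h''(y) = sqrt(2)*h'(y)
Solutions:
 h(y) = C1 + C2*y^(1 - sqrt(2))


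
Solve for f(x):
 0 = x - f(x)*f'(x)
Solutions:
 f(x) = -sqrt(C1 + x^2)
 f(x) = sqrt(C1 + x^2)


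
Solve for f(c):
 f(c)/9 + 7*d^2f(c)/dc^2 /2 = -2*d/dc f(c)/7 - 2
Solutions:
 f(c) = (C1*sin(5*sqrt(26)*c/147) + C2*cos(5*sqrt(26)*c/147))*exp(-2*c/49) - 18


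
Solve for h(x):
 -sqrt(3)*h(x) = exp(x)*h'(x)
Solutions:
 h(x) = C1*exp(sqrt(3)*exp(-x))


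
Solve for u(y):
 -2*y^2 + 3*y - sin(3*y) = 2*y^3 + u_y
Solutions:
 u(y) = C1 - y^4/2 - 2*y^3/3 + 3*y^2/2 + cos(3*y)/3


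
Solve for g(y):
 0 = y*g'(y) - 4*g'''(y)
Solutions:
 g(y) = C1 + Integral(C2*airyai(2^(1/3)*y/2) + C3*airybi(2^(1/3)*y/2), y)


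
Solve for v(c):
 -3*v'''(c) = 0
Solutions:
 v(c) = C1 + C2*c + C3*c^2


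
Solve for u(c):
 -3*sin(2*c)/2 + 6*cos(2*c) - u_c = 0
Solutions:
 u(c) = C1 + 3*sin(2*c) + 3*cos(2*c)/4


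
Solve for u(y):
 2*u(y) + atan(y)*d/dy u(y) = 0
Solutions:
 u(y) = C1*exp(-2*Integral(1/atan(y), y))


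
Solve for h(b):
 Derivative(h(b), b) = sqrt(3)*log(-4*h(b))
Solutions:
 -sqrt(3)*Integral(1/(log(-_y) + 2*log(2)), (_y, h(b)))/3 = C1 - b


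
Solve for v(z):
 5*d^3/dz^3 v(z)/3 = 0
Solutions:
 v(z) = C1 + C2*z + C3*z^2


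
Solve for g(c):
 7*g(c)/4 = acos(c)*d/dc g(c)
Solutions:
 g(c) = C1*exp(7*Integral(1/acos(c), c)/4)


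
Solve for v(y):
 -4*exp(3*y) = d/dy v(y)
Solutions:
 v(y) = C1 - 4*exp(3*y)/3


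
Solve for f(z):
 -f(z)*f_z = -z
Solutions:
 f(z) = -sqrt(C1 + z^2)
 f(z) = sqrt(C1 + z^2)


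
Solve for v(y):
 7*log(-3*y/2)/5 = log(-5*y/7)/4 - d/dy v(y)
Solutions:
 v(y) = C1 - 23*y*log(-y)/20 + y*(-28*log(3) - 5*log(7) + 5*log(5) + 28*log(2) + 23)/20


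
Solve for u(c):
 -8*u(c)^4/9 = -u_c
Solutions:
 u(c) = 3^(1/3)*(-1/(C1 + 8*c))^(1/3)
 u(c) = (-1/(C1 + 8*c))^(1/3)*(-3^(1/3) - 3^(5/6)*I)/2
 u(c) = (-1/(C1 + 8*c))^(1/3)*(-3^(1/3) + 3^(5/6)*I)/2


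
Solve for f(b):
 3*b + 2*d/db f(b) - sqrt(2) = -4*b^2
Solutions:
 f(b) = C1 - 2*b^3/3 - 3*b^2/4 + sqrt(2)*b/2


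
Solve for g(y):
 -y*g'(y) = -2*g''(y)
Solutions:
 g(y) = C1 + C2*erfi(y/2)


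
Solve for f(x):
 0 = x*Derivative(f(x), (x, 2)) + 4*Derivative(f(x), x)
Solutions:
 f(x) = C1 + C2/x^3


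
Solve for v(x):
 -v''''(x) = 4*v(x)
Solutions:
 v(x) = (C1*sin(x) + C2*cos(x))*exp(-x) + (C3*sin(x) + C4*cos(x))*exp(x)


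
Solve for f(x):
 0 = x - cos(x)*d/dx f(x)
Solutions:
 f(x) = C1 + Integral(x/cos(x), x)


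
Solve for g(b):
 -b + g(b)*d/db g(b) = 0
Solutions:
 g(b) = -sqrt(C1 + b^2)
 g(b) = sqrt(C1 + b^2)


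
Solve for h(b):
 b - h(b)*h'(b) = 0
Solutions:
 h(b) = -sqrt(C1 + b^2)
 h(b) = sqrt(C1 + b^2)


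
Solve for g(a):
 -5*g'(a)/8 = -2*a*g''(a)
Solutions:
 g(a) = C1 + C2*a^(21/16)


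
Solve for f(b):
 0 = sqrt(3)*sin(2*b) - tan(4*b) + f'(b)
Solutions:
 f(b) = C1 - log(cos(4*b))/4 + sqrt(3)*cos(2*b)/2


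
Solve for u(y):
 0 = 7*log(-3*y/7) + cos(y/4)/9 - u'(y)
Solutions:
 u(y) = C1 + 7*y*log(-y) - 7*y*log(7) - 7*y + 7*y*log(3) + 4*sin(y/4)/9


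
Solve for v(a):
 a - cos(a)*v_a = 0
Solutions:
 v(a) = C1 + Integral(a/cos(a), a)


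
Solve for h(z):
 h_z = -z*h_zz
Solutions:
 h(z) = C1 + C2*log(z)


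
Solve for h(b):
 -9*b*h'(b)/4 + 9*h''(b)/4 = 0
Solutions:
 h(b) = C1 + C2*erfi(sqrt(2)*b/2)


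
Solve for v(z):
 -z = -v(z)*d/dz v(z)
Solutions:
 v(z) = -sqrt(C1 + z^2)
 v(z) = sqrt(C1 + z^2)


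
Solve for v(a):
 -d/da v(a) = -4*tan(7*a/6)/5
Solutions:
 v(a) = C1 - 24*log(cos(7*a/6))/35


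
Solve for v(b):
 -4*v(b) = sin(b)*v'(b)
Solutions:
 v(b) = C1*(cos(b)^2 + 2*cos(b) + 1)/(cos(b)^2 - 2*cos(b) + 1)


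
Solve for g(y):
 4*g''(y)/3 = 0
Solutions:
 g(y) = C1 + C2*y


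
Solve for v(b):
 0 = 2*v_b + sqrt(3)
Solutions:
 v(b) = C1 - sqrt(3)*b/2


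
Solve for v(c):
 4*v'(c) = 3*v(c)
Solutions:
 v(c) = C1*exp(3*c/4)


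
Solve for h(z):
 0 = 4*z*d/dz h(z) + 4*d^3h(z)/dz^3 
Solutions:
 h(z) = C1 + Integral(C2*airyai(-z) + C3*airybi(-z), z)


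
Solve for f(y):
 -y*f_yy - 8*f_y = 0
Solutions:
 f(y) = C1 + C2/y^7


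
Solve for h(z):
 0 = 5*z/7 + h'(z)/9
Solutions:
 h(z) = C1 - 45*z^2/14


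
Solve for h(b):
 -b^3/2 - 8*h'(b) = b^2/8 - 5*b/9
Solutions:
 h(b) = C1 - b^4/64 - b^3/192 + 5*b^2/144


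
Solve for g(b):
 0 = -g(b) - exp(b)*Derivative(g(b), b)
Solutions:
 g(b) = C1*exp(exp(-b))


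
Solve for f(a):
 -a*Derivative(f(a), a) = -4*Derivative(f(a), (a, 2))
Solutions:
 f(a) = C1 + C2*erfi(sqrt(2)*a/4)


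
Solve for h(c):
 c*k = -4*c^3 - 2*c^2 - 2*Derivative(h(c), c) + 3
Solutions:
 h(c) = C1 - c^4/2 - c^3/3 - c^2*k/4 + 3*c/2


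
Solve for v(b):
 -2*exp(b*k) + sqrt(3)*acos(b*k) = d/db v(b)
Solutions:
 v(b) = C1 - 2*Piecewise((exp(b*k)/k, Ne(k, 0)), (b, True)) + sqrt(3)*Piecewise((b*acos(b*k) - sqrt(-b^2*k^2 + 1)/k, Ne(k, 0)), (pi*b/2, True))


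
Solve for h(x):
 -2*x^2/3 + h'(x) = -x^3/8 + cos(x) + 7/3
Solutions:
 h(x) = C1 - x^4/32 + 2*x^3/9 + 7*x/3 + sin(x)


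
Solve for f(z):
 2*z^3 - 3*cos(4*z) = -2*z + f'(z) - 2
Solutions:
 f(z) = C1 + z^4/2 + z^2 + 2*z - 3*sin(4*z)/4


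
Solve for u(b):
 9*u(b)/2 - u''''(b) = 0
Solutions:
 u(b) = C1*exp(-2^(3/4)*sqrt(3)*b/2) + C2*exp(2^(3/4)*sqrt(3)*b/2) + C3*sin(2^(3/4)*sqrt(3)*b/2) + C4*cos(2^(3/4)*sqrt(3)*b/2)


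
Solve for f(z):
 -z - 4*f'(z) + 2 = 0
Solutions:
 f(z) = C1 - z^2/8 + z/2


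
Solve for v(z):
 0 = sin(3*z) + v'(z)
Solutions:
 v(z) = C1 + cos(3*z)/3


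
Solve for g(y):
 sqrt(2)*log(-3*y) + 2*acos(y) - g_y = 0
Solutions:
 g(y) = C1 + sqrt(2)*y*(log(-y) - 1) + 2*y*acos(y) + sqrt(2)*y*log(3) - 2*sqrt(1 - y^2)


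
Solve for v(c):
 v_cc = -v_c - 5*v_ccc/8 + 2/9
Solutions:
 v(c) = C1 + 2*c/9 + (C2*sin(2*sqrt(6)*c/5) + C3*cos(2*sqrt(6)*c/5))*exp(-4*c/5)


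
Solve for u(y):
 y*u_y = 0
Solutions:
 u(y) = C1


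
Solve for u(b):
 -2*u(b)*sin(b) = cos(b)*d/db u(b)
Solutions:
 u(b) = C1*cos(b)^2


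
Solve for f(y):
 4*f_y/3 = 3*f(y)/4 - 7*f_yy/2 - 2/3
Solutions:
 f(y) = C1*exp(y*(-8 + sqrt(442))/42) + C2*exp(-y*(8 + sqrt(442))/42) + 8/9


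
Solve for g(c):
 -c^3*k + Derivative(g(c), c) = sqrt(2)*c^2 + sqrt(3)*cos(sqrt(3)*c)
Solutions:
 g(c) = C1 + c^4*k/4 + sqrt(2)*c^3/3 + sin(sqrt(3)*c)


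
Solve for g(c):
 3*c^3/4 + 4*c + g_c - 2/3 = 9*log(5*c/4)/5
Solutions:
 g(c) = C1 - 3*c^4/16 - 2*c^2 + 9*c*log(c)/5 - 18*c*log(2)/5 - 17*c/15 + 9*c*log(5)/5


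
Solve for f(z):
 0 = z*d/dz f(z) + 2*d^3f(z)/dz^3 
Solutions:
 f(z) = C1 + Integral(C2*airyai(-2^(2/3)*z/2) + C3*airybi(-2^(2/3)*z/2), z)


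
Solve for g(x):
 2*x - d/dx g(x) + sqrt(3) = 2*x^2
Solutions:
 g(x) = C1 - 2*x^3/3 + x^2 + sqrt(3)*x


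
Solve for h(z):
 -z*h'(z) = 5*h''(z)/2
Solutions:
 h(z) = C1 + C2*erf(sqrt(5)*z/5)


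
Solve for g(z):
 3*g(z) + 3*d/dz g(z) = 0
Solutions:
 g(z) = C1*exp(-z)


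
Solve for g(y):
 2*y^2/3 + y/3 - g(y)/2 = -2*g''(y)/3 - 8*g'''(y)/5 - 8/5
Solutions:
 g(y) = C1*exp(-y*(5*5^(2/3)/(432*sqrt(11) + 1433)^(1/3) + 10 + 5^(1/3)*(432*sqrt(11) + 1433)^(1/3))/72)*sin(sqrt(3)*5^(1/3)*y*(-(432*sqrt(11) + 1433)^(1/3) + 5*5^(1/3)/(432*sqrt(11) + 1433)^(1/3))/72) + C2*exp(-y*(5*5^(2/3)/(432*sqrt(11) + 1433)^(1/3) + 10 + 5^(1/3)*(432*sqrt(11) + 1433)^(1/3))/72)*cos(sqrt(3)*5^(1/3)*y*(-(432*sqrt(11) + 1433)^(1/3) + 5*5^(1/3)/(432*sqrt(11) + 1433)^(1/3))/72) + C3*exp(y*(-5 + 5*5^(2/3)/(432*sqrt(11) + 1433)^(1/3) + 5^(1/3)*(432*sqrt(11) + 1433)^(1/3))/36) + 4*y^2/3 + 2*y/3 + 304/45


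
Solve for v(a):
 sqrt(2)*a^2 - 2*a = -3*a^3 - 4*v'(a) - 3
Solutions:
 v(a) = C1 - 3*a^4/16 - sqrt(2)*a^3/12 + a^2/4 - 3*a/4


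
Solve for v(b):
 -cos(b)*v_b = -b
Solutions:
 v(b) = C1 + Integral(b/cos(b), b)


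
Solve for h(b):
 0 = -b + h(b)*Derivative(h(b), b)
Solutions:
 h(b) = -sqrt(C1 + b^2)
 h(b) = sqrt(C1 + b^2)


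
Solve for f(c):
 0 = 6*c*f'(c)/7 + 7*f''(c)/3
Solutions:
 f(c) = C1 + C2*erf(3*c/7)


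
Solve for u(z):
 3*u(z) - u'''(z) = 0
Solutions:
 u(z) = C3*exp(3^(1/3)*z) + (C1*sin(3^(5/6)*z/2) + C2*cos(3^(5/6)*z/2))*exp(-3^(1/3)*z/2)


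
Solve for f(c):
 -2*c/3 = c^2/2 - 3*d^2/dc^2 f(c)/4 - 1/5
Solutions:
 f(c) = C1 + C2*c + c^4/18 + 4*c^3/27 - 2*c^2/15


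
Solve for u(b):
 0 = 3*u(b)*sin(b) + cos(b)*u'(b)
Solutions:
 u(b) = C1*cos(b)^3


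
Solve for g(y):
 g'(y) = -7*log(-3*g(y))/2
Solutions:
 2*Integral(1/(log(-_y) + log(3)), (_y, g(y)))/7 = C1 - y


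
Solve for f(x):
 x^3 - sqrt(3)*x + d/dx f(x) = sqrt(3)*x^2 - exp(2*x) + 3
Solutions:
 f(x) = C1 - x^4/4 + sqrt(3)*x^3/3 + sqrt(3)*x^2/2 + 3*x - exp(2*x)/2


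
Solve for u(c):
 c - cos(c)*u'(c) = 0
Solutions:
 u(c) = C1 + Integral(c/cos(c), c)


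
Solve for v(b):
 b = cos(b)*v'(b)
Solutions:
 v(b) = C1 + Integral(b/cos(b), b)


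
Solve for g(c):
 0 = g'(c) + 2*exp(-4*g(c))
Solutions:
 g(c) = log(-I*(C1 - 8*c)^(1/4))
 g(c) = log(I*(C1 - 8*c)^(1/4))
 g(c) = log(-(C1 - 8*c)^(1/4))
 g(c) = log(C1 - 8*c)/4


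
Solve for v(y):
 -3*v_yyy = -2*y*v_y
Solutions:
 v(y) = C1 + Integral(C2*airyai(2^(1/3)*3^(2/3)*y/3) + C3*airybi(2^(1/3)*3^(2/3)*y/3), y)


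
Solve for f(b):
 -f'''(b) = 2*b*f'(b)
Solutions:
 f(b) = C1 + Integral(C2*airyai(-2^(1/3)*b) + C3*airybi(-2^(1/3)*b), b)


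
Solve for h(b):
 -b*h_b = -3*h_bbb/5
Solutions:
 h(b) = C1 + Integral(C2*airyai(3^(2/3)*5^(1/3)*b/3) + C3*airybi(3^(2/3)*5^(1/3)*b/3), b)


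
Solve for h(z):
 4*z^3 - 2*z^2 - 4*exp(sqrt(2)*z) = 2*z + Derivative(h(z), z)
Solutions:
 h(z) = C1 + z^4 - 2*z^3/3 - z^2 - 2*sqrt(2)*exp(sqrt(2)*z)


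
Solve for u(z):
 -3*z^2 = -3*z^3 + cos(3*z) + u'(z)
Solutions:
 u(z) = C1 + 3*z^4/4 - z^3 - sin(3*z)/3


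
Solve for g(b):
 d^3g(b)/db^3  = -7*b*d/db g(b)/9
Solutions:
 g(b) = C1 + Integral(C2*airyai(-21^(1/3)*b/3) + C3*airybi(-21^(1/3)*b/3), b)


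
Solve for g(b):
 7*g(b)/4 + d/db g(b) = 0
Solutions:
 g(b) = C1*exp(-7*b/4)


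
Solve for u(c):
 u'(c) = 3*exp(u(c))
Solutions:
 u(c) = log(-1/(C1 + 3*c))


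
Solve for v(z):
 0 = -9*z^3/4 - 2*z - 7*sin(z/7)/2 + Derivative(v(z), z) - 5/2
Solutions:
 v(z) = C1 + 9*z^4/16 + z^2 + 5*z/2 - 49*cos(z/7)/2


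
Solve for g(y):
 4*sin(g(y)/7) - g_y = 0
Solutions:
 -4*y + 7*log(cos(g(y)/7) - 1)/2 - 7*log(cos(g(y)/7) + 1)/2 = C1


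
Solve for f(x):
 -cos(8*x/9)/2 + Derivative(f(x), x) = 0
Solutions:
 f(x) = C1 + 9*sin(8*x/9)/16


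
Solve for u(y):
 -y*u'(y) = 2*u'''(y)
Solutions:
 u(y) = C1 + Integral(C2*airyai(-2^(2/3)*y/2) + C3*airybi(-2^(2/3)*y/2), y)


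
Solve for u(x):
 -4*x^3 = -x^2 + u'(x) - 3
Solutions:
 u(x) = C1 - x^4 + x^3/3 + 3*x


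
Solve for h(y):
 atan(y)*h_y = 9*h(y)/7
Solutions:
 h(y) = C1*exp(9*Integral(1/atan(y), y)/7)


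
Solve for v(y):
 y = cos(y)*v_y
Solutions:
 v(y) = C1 + Integral(y/cos(y), y)


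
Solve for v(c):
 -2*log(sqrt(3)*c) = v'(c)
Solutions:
 v(c) = C1 - 2*c*log(c) - c*log(3) + 2*c


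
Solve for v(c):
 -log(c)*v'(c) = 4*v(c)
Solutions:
 v(c) = C1*exp(-4*li(c))


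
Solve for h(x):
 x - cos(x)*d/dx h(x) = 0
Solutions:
 h(x) = C1 + Integral(x/cos(x), x)


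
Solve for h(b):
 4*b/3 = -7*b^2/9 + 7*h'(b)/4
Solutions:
 h(b) = C1 + 4*b^3/27 + 8*b^2/21


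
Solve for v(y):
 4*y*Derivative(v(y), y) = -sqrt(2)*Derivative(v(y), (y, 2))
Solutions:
 v(y) = C1 + C2*erf(2^(1/4)*y)


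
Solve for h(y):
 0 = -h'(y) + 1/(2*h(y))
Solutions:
 h(y) = -sqrt(C1 + y)
 h(y) = sqrt(C1 + y)


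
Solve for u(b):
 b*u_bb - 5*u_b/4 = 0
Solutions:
 u(b) = C1 + C2*b^(9/4)


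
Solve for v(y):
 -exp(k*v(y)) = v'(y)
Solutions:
 v(y) = Piecewise((log(1/(C1*k + k*y))/k, Ne(k, 0)), (nan, True))
 v(y) = Piecewise((C1 - y, Eq(k, 0)), (nan, True))


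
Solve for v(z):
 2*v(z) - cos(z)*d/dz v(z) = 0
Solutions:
 v(z) = C1*(sin(z) + 1)/(sin(z) - 1)


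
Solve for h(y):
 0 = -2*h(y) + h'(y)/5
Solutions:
 h(y) = C1*exp(10*y)


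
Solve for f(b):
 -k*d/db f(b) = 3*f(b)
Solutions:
 f(b) = C1*exp(-3*b/k)


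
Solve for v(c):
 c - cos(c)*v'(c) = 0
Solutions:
 v(c) = C1 + Integral(c/cos(c), c)


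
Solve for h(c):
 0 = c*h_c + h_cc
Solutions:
 h(c) = C1 + C2*erf(sqrt(2)*c/2)


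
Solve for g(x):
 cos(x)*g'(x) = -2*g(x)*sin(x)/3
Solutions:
 g(x) = C1*cos(x)^(2/3)


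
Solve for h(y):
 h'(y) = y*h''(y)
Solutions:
 h(y) = C1 + C2*y^2


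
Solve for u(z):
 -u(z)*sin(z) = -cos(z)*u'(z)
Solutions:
 u(z) = C1/cos(z)


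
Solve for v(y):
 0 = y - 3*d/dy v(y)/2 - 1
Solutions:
 v(y) = C1 + y^2/3 - 2*y/3


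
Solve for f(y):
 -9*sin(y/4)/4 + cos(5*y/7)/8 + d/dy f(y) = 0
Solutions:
 f(y) = C1 - 7*sin(5*y/7)/40 - 9*cos(y/4)


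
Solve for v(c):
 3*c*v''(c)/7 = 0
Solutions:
 v(c) = C1 + C2*c


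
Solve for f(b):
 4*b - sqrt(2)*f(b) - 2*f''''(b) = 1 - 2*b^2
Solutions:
 f(b) = sqrt(2)*b^2 + 2*sqrt(2)*b + (C1*sin(2^(3/8)*b/2) + C2*cos(2^(3/8)*b/2))*exp(-2^(3/8)*b/2) + (C3*sin(2^(3/8)*b/2) + C4*cos(2^(3/8)*b/2))*exp(2^(3/8)*b/2) - sqrt(2)/2


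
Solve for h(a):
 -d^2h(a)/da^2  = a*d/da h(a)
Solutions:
 h(a) = C1 + C2*erf(sqrt(2)*a/2)


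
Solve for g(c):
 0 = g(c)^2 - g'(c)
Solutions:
 g(c) = -1/(C1 + c)


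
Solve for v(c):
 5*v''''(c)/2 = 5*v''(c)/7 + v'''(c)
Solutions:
 v(c) = C1 + C2*c + C3*exp(c*(7 - sqrt(399))/35) + C4*exp(c*(7 + sqrt(399))/35)


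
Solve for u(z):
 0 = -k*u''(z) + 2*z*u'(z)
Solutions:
 u(z) = C1 + C2*erf(z*sqrt(-1/k))/sqrt(-1/k)


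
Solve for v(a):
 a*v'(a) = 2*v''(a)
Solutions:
 v(a) = C1 + C2*erfi(a/2)


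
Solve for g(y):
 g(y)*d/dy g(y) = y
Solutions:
 g(y) = -sqrt(C1 + y^2)
 g(y) = sqrt(C1 + y^2)


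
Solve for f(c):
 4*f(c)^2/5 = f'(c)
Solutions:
 f(c) = -5/(C1 + 4*c)


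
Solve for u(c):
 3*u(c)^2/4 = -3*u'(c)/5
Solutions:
 u(c) = 4/(C1 + 5*c)


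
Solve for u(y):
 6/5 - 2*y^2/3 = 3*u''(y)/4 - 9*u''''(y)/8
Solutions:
 u(y) = C1 + C2*y + C3*exp(-sqrt(6)*y/3) + C4*exp(sqrt(6)*y/3) - 2*y^4/27 - 8*y^2/15


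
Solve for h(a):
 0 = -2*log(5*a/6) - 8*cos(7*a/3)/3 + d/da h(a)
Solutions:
 h(a) = C1 + 2*a*log(a) - 2*a*log(6) - 2*a + 2*a*log(5) + 8*sin(7*a/3)/7


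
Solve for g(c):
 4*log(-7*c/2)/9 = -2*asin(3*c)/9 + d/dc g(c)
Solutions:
 g(c) = C1 + 4*c*log(-c)/9 + 2*c*asin(3*c)/9 - 4*c/9 - 4*c*log(2)/9 + 4*c*log(7)/9 + 2*sqrt(1 - 9*c^2)/27


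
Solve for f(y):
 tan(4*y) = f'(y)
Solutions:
 f(y) = C1 - log(cos(4*y))/4


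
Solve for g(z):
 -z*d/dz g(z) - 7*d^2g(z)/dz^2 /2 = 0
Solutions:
 g(z) = C1 + C2*erf(sqrt(7)*z/7)


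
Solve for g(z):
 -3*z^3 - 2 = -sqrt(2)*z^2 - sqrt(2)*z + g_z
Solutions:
 g(z) = C1 - 3*z^4/4 + sqrt(2)*z^3/3 + sqrt(2)*z^2/2 - 2*z


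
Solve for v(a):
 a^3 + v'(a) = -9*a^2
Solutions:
 v(a) = C1 - a^4/4 - 3*a^3


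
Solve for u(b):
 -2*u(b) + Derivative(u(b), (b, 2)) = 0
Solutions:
 u(b) = C1*exp(-sqrt(2)*b) + C2*exp(sqrt(2)*b)


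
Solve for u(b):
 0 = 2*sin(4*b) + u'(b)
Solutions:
 u(b) = C1 + cos(4*b)/2


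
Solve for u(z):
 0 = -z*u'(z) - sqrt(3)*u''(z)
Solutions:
 u(z) = C1 + C2*erf(sqrt(2)*3^(3/4)*z/6)


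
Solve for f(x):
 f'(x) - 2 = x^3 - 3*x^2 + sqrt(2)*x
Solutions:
 f(x) = C1 + x^4/4 - x^3 + sqrt(2)*x^2/2 + 2*x


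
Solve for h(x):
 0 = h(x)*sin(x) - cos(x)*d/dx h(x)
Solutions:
 h(x) = C1/cos(x)


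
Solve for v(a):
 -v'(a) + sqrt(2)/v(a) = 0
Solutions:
 v(a) = -sqrt(C1 + 2*sqrt(2)*a)
 v(a) = sqrt(C1 + 2*sqrt(2)*a)


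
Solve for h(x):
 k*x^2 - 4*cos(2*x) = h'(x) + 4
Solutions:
 h(x) = C1 + k*x^3/3 - 4*x - 4*sin(x)*cos(x)


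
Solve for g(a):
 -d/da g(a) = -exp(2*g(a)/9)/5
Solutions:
 g(a) = 9*log(-sqrt(-1/(C1 + a))) - 9*log(2) + 9*log(3) + 9*log(10)/2
 g(a) = 9*log(-1/(C1 + a))/2 - 9*log(2) + 9*log(3) + 9*log(10)/2


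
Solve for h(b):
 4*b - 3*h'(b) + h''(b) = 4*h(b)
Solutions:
 h(b) = C1*exp(-b) + C2*exp(4*b) + b - 3/4


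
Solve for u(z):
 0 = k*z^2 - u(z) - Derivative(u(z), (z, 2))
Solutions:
 u(z) = C1*sin(z) + C2*cos(z) + k*z^2 - 2*k


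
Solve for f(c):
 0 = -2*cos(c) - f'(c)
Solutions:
 f(c) = C1 - 2*sin(c)


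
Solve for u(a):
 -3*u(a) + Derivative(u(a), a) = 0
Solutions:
 u(a) = C1*exp(3*a)


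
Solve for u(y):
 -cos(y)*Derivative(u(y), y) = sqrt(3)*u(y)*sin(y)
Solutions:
 u(y) = C1*cos(y)^(sqrt(3))


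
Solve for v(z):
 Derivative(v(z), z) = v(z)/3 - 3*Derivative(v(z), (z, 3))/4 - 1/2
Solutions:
 v(z) = C1*exp(-2^(1/3)*z*(2 - 2^(1/3))/6)*sin(2^(1/3)*sqrt(3)*z*(2^(1/3) + 2)/6) + C2*exp(-2^(1/3)*z*(2 - 2^(1/3))/6)*cos(2^(1/3)*sqrt(3)*z*(2^(1/3) + 2)/6) + C3*exp(2^(1/3)*z*(2 - 2^(1/3))/3) + 3/2


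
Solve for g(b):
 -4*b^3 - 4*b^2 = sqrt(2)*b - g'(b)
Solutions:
 g(b) = C1 + b^4 + 4*b^3/3 + sqrt(2)*b^2/2


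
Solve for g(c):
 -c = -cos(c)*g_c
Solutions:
 g(c) = C1 + Integral(c/cos(c), c)


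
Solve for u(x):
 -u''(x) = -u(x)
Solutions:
 u(x) = C1*exp(-x) + C2*exp(x)


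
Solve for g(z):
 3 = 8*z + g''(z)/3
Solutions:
 g(z) = C1 + C2*z - 4*z^3 + 9*z^2/2


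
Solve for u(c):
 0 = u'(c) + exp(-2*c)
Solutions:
 u(c) = C1 + exp(-2*c)/2


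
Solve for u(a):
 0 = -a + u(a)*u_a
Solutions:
 u(a) = -sqrt(C1 + a^2)
 u(a) = sqrt(C1 + a^2)


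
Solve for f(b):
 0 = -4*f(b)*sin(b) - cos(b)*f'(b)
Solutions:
 f(b) = C1*cos(b)^4


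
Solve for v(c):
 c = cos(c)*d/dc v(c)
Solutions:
 v(c) = C1 + Integral(c/cos(c), c)


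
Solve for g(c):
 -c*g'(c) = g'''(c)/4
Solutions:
 g(c) = C1 + Integral(C2*airyai(-2^(2/3)*c) + C3*airybi(-2^(2/3)*c), c)


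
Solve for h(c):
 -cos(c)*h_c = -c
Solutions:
 h(c) = C1 + Integral(c/cos(c), c)


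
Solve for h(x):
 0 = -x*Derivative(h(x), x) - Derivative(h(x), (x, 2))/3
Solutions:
 h(x) = C1 + C2*erf(sqrt(6)*x/2)


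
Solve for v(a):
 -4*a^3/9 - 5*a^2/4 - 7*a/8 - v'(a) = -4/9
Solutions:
 v(a) = C1 - a^4/9 - 5*a^3/12 - 7*a^2/16 + 4*a/9


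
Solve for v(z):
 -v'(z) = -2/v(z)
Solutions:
 v(z) = -sqrt(C1 + 4*z)
 v(z) = sqrt(C1 + 4*z)


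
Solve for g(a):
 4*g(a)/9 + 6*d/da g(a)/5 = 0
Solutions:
 g(a) = C1*exp(-10*a/27)


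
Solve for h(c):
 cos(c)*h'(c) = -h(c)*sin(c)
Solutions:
 h(c) = C1*cos(c)


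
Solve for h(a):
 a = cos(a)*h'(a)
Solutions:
 h(a) = C1 + Integral(a/cos(a), a)


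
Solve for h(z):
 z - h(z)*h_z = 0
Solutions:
 h(z) = -sqrt(C1 + z^2)
 h(z) = sqrt(C1 + z^2)


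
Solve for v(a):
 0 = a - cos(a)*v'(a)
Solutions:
 v(a) = C1 + Integral(a/cos(a), a)


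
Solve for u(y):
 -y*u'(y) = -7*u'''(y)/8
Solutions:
 u(y) = C1 + Integral(C2*airyai(2*7^(2/3)*y/7) + C3*airybi(2*7^(2/3)*y/7), y)


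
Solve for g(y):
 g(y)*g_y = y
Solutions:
 g(y) = -sqrt(C1 + y^2)
 g(y) = sqrt(C1 + y^2)


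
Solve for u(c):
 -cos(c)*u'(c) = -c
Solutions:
 u(c) = C1 + Integral(c/cos(c), c)


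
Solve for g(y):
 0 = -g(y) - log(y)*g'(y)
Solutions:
 g(y) = C1*exp(-li(y))


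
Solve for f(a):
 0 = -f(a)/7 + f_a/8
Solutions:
 f(a) = C1*exp(8*a/7)


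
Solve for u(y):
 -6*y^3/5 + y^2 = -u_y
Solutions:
 u(y) = C1 + 3*y^4/10 - y^3/3


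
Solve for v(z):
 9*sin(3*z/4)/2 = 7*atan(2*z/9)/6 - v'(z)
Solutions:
 v(z) = C1 + 7*z*atan(2*z/9)/6 - 21*log(4*z^2 + 81)/8 + 6*cos(3*z/4)


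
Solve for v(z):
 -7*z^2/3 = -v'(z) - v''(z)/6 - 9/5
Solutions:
 v(z) = C1 + C2*exp(-6*z) + 7*z^3/9 - 7*z^2/18 - 451*z/270


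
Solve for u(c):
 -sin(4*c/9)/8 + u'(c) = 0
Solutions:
 u(c) = C1 - 9*cos(4*c/9)/32


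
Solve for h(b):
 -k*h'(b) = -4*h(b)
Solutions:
 h(b) = C1*exp(4*b/k)


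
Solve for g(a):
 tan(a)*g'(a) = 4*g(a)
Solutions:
 g(a) = C1*sin(a)^4


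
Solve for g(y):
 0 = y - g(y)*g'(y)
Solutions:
 g(y) = -sqrt(C1 + y^2)
 g(y) = sqrt(C1 + y^2)


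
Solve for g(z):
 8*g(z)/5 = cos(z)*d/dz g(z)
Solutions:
 g(z) = C1*(sin(z) + 1)^(4/5)/(sin(z) - 1)^(4/5)


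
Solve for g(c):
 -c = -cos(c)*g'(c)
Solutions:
 g(c) = C1 + Integral(c/cos(c), c)


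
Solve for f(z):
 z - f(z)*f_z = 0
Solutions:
 f(z) = -sqrt(C1 + z^2)
 f(z) = sqrt(C1 + z^2)


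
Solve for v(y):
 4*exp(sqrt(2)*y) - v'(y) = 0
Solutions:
 v(y) = C1 + 2*sqrt(2)*exp(sqrt(2)*y)


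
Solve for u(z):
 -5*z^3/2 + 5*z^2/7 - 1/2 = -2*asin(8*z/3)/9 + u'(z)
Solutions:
 u(z) = C1 - 5*z^4/8 + 5*z^3/21 + 2*z*asin(8*z/3)/9 - z/2 + sqrt(9 - 64*z^2)/36


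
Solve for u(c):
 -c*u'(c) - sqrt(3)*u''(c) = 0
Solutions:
 u(c) = C1 + C2*erf(sqrt(2)*3^(3/4)*c/6)


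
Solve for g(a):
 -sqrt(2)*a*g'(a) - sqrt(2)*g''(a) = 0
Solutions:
 g(a) = C1 + C2*erf(sqrt(2)*a/2)


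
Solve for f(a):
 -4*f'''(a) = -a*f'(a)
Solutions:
 f(a) = C1 + Integral(C2*airyai(2^(1/3)*a/2) + C3*airybi(2^(1/3)*a/2), a)


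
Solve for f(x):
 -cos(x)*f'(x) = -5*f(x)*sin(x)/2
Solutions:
 f(x) = C1/cos(x)^(5/2)


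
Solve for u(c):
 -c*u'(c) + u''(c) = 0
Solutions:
 u(c) = C1 + C2*erfi(sqrt(2)*c/2)


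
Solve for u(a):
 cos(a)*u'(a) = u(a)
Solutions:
 u(a) = C1*sqrt(sin(a) + 1)/sqrt(sin(a) - 1)


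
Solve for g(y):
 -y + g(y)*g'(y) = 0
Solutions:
 g(y) = -sqrt(C1 + y^2)
 g(y) = sqrt(C1 + y^2)


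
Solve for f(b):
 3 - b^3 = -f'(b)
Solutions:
 f(b) = C1 + b^4/4 - 3*b


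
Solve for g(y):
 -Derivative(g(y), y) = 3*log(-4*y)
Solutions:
 g(y) = C1 - 3*y*log(-y) + 3*y*(1 - 2*log(2))


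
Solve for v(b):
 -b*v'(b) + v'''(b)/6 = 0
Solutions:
 v(b) = C1 + Integral(C2*airyai(6^(1/3)*b) + C3*airybi(6^(1/3)*b), b)


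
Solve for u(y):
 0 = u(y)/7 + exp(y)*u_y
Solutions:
 u(y) = C1*exp(exp(-y)/7)


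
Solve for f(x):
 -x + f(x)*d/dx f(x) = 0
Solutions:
 f(x) = -sqrt(C1 + x^2)
 f(x) = sqrt(C1 + x^2)


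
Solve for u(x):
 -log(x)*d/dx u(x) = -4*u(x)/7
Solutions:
 u(x) = C1*exp(4*li(x)/7)


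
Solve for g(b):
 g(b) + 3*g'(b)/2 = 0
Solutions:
 g(b) = C1*exp(-2*b/3)


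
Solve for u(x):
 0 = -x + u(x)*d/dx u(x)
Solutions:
 u(x) = -sqrt(C1 + x^2)
 u(x) = sqrt(C1 + x^2)


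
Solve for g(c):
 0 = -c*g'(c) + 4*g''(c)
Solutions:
 g(c) = C1 + C2*erfi(sqrt(2)*c/4)


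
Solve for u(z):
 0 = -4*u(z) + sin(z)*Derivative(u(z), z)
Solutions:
 u(z) = C1*(cos(z)^2 - 2*cos(z) + 1)/(cos(z)^2 + 2*cos(z) + 1)


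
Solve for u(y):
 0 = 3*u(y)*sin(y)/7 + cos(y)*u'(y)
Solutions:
 u(y) = C1*cos(y)^(3/7)


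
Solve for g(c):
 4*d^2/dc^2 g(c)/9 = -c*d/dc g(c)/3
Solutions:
 g(c) = C1 + C2*erf(sqrt(6)*c/4)


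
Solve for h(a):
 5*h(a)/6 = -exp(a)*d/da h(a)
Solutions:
 h(a) = C1*exp(5*exp(-a)/6)


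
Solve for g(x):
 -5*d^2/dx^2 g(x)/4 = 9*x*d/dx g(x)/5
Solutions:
 g(x) = C1 + C2*erf(3*sqrt(2)*x/5)


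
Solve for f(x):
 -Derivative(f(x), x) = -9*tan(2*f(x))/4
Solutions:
 f(x) = -asin(C1*exp(9*x/2))/2 + pi/2
 f(x) = asin(C1*exp(9*x/2))/2


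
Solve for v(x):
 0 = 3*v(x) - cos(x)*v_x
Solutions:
 v(x) = C1*(sin(x) + 1)^(3/2)/(sin(x) - 1)^(3/2)


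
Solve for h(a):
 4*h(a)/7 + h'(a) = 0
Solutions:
 h(a) = C1*exp(-4*a/7)


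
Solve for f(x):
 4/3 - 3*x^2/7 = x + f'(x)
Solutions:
 f(x) = C1 - x^3/7 - x^2/2 + 4*x/3


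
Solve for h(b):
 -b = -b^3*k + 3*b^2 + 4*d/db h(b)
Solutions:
 h(b) = C1 + b^4*k/16 - b^3/4 - b^2/8


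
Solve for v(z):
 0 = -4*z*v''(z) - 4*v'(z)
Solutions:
 v(z) = C1 + C2*log(z)


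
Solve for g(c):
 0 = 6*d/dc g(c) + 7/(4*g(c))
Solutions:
 g(c) = -sqrt(C1 - 21*c)/6
 g(c) = sqrt(C1 - 21*c)/6


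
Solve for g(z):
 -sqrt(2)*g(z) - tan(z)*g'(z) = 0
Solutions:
 g(z) = C1/sin(z)^(sqrt(2))


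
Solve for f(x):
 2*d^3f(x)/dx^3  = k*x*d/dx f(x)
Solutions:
 f(x) = C1 + Integral(C2*airyai(2^(2/3)*k^(1/3)*x/2) + C3*airybi(2^(2/3)*k^(1/3)*x/2), x)


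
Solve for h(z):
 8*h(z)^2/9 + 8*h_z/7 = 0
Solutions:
 h(z) = 9/(C1 + 7*z)


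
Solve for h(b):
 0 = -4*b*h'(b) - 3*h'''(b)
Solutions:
 h(b) = C1 + Integral(C2*airyai(-6^(2/3)*b/3) + C3*airybi(-6^(2/3)*b/3), b)


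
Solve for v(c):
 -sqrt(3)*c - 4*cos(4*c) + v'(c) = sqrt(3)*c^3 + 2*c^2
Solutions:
 v(c) = C1 + sqrt(3)*c^4/4 + 2*c^3/3 + sqrt(3)*c^2/2 + sin(4*c)


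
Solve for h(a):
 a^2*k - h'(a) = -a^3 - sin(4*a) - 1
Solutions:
 h(a) = C1 + a^4/4 + a^3*k/3 + a - cos(4*a)/4


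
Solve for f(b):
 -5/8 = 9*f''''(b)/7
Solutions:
 f(b) = C1 + C2*b + C3*b^2 + C4*b^3 - 35*b^4/1728


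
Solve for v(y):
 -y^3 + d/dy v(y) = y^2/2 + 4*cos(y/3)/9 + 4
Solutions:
 v(y) = C1 + y^4/4 + y^3/6 + 4*y + 4*sin(y/3)/3


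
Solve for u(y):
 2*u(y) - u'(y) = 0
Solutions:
 u(y) = C1*exp(2*y)


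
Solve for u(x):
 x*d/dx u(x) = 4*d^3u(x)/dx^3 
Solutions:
 u(x) = C1 + Integral(C2*airyai(2^(1/3)*x/2) + C3*airybi(2^(1/3)*x/2), x)


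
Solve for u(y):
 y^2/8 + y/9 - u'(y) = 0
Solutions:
 u(y) = C1 + y^3/24 + y^2/18


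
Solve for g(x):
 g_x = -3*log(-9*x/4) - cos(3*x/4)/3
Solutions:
 g(x) = C1 - 3*x*log(-x) - 6*x*log(3) + 3*x + 6*x*log(2) - 4*sin(3*x/4)/9


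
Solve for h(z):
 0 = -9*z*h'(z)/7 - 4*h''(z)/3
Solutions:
 h(z) = C1 + C2*erf(3*sqrt(42)*z/28)


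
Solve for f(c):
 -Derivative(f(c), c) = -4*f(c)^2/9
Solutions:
 f(c) = -9/(C1 + 4*c)


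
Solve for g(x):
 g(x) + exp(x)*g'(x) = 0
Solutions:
 g(x) = C1*exp(exp(-x))


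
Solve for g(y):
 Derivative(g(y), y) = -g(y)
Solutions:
 g(y) = C1*exp(-y)


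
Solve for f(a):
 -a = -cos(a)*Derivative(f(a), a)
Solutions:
 f(a) = C1 + Integral(a/cos(a), a)


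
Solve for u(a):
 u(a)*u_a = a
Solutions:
 u(a) = -sqrt(C1 + a^2)
 u(a) = sqrt(C1 + a^2)


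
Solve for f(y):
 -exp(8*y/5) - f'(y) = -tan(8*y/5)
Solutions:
 f(y) = C1 - 5*exp(8*y/5)/8 - 5*log(cos(8*y/5))/8


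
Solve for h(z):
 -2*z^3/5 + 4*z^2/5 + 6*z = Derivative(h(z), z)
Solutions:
 h(z) = C1 - z^4/10 + 4*z^3/15 + 3*z^2


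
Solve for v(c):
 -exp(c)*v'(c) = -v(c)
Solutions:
 v(c) = C1*exp(-exp(-c))


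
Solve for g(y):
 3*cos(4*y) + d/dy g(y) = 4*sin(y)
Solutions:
 g(y) = C1 - 3*sin(4*y)/4 - 4*cos(y)


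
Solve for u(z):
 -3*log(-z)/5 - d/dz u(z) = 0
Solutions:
 u(z) = C1 - 3*z*log(-z)/5 + 3*z/5


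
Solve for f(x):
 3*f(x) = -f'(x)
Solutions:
 f(x) = C1*exp(-3*x)


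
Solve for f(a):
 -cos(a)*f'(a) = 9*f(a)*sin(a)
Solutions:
 f(a) = C1*cos(a)^9


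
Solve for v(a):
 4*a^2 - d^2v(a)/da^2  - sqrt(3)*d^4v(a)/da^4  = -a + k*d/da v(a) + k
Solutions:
 v(a) = C1 + C2*exp(a*(-2^(2/3)*3^(1/6)*(9*k + sqrt(81*k^2 + 4*sqrt(3)))^(1/3) + 2*6^(1/3)/(9*k + sqrt(81*k^2 + 4*sqrt(3)))^(1/3))/6) + C3*exp(a*(2^(2/3)*3^(1/6)*(9*k + sqrt(81*k^2 + 4*sqrt(3)))^(1/3) - 6^(2/3)*I*(9*k + sqrt(81*k^2 + 4*sqrt(3)))^(1/3) + 16*sqrt(3)/((9*k + sqrt(81*k^2 + 4*sqrt(3)))^(1/3)*(-2^(2/3)*3^(1/6) + 6^(2/3)*I)))/12) + C4*exp(a*(2^(2/3)*3^(1/6)*(9*k + sqrt(81*k^2 + 4*sqrt(3)))^(1/3) + 6^(2/3)*I*(9*k + sqrt(81*k^2 + 4*sqrt(3)))^(1/3) - 16*sqrt(3)/((9*k + sqrt(81*k^2 + 4*sqrt(3)))^(1/3)*(2^(2/3)*3^(1/6) + 6^(2/3)*I)))/12) + 4*a^3/(3*k) + a^2/(2*k) - 4*a^2/k^2 - a - a/k^2 + 8*a/k^3


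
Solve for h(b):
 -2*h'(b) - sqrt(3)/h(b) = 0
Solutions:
 h(b) = -sqrt(C1 - sqrt(3)*b)
 h(b) = sqrt(C1 - sqrt(3)*b)


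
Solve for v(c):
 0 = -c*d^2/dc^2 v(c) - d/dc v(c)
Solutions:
 v(c) = C1 + C2*log(c)


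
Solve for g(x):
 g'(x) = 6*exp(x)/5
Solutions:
 g(x) = C1 + 6*exp(x)/5


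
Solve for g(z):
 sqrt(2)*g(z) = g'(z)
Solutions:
 g(z) = C1*exp(sqrt(2)*z)


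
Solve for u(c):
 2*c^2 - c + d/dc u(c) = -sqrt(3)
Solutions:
 u(c) = C1 - 2*c^3/3 + c^2/2 - sqrt(3)*c


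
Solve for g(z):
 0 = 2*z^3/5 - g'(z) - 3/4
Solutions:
 g(z) = C1 + z^4/10 - 3*z/4


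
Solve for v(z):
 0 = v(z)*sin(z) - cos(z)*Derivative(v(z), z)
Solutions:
 v(z) = C1/cos(z)


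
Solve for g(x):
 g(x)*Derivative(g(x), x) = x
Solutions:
 g(x) = -sqrt(C1 + x^2)
 g(x) = sqrt(C1 + x^2)


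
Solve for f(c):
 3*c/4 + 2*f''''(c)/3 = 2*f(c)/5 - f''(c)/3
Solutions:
 f(c) = C1*exp(-sqrt(5)*c*sqrt(-5 + sqrt(265))/10) + C2*exp(sqrt(5)*c*sqrt(-5 + sqrt(265))/10) + C3*sin(sqrt(5)*c*sqrt(5 + sqrt(265))/10) + C4*cos(sqrt(5)*c*sqrt(5 + sqrt(265))/10) + 15*c/8


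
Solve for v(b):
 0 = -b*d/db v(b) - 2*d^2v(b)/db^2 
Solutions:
 v(b) = C1 + C2*erf(b/2)


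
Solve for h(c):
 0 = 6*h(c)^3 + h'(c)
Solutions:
 h(c) = -sqrt(2)*sqrt(-1/(C1 - 6*c))/2
 h(c) = sqrt(2)*sqrt(-1/(C1 - 6*c))/2


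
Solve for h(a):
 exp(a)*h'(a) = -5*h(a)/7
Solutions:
 h(a) = C1*exp(5*exp(-a)/7)


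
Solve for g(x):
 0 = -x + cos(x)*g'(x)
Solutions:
 g(x) = C1 + Integral(x/cos(x), x)


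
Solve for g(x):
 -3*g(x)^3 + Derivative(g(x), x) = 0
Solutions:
 g(x) = -sqrt(2)*sqrt(-1/(C1 + 3*x))/2
 g(x) = sqrt(2)*sqrt(-1/(C1 + 3*x))/2


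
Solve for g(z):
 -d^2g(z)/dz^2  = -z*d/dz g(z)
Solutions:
 g(z) = C1 + C2*erfi(sqrt(2)*z/2)


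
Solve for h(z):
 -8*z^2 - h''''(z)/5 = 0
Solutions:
 h(z) = C1 + C2*z + C3*z^2 + C4*z^3 - z^6/9


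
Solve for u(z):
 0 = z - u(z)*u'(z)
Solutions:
 u(z) = -sqrt(C1 + z^2)
 u(z) = sqrt(C1 + z^2)


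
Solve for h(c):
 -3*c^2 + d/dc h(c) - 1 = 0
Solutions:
 h(c) = C1 + c^3 + c


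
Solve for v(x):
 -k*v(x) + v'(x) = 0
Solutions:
 v(x) = C1*exp(k*x)


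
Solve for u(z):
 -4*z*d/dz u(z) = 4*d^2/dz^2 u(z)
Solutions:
 u(z) = C1 + C2*erf(sqrt(2)*z/2)


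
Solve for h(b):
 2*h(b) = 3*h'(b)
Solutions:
 h(b) = C1*exp(2*b/3)


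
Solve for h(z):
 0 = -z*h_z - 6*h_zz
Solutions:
 h(z) = C1 + C2*erf(sqrt(3)*z/6)


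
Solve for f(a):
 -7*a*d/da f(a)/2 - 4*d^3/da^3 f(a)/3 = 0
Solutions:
 f(a) = C1 + Integral(C2*airyai(-21^(1/3)*a/2) + C3*airybi(-21^(1/3)*a/2), a)


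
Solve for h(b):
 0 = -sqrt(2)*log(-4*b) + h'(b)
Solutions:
 h(b) = C1 + sqrt(2)*b*log(-b) + sqrt(2)*b*(-1 + 2*log(2))


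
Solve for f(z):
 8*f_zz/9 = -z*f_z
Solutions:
 f(z) = C1 + C2*erf(3*z/4)


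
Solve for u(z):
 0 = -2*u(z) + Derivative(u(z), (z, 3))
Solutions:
 u(z) = C3*exp(2^(1/3)*z) + (C1*sin(2^(1/3)*sqrt(3)*z/2) + C2*cos(2^(1/3)*sqrt(3)*z/2))*exp(-2^(1/3)*z/2)


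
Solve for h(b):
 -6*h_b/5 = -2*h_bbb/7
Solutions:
 h(b) = C1 + C2*exp(-sqrt(105)*b/5) + C3*exp(sqrt(105)*b/5)


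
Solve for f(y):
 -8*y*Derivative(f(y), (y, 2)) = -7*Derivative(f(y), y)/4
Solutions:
 f(y) = C1 + C2*y^(39/32)


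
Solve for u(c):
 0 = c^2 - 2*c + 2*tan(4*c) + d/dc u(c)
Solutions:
 u(c) = C1 - c^3/3 + c^2 + log(cos(4*c))/2


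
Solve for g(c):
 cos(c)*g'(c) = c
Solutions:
 g(c) = C1 + Integral(c/cos(c), c)


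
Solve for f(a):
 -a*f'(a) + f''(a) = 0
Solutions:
 f(a) = C1 + C2*erfi(sqrt(2)*a/2)


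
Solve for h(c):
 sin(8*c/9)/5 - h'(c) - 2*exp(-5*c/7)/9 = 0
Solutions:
 h(c) = C1 - 9*cos(8*c/9)/40 + 14*exp(-5*c/7)/45


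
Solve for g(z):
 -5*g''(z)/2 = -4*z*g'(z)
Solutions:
 g(z) = C1 + C2*erfi(2*sqrt(5)*z/5)


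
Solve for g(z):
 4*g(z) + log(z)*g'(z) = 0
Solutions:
 g(z) = C1*exp(-4*li(z))


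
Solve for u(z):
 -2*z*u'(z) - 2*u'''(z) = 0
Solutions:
 u(z) = C1 + Integral(C2*airyai(-z) + C3*airybi(-z), z)


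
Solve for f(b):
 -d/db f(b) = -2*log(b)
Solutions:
 f(b) = C1 + 2*b*log(b) - 2*b


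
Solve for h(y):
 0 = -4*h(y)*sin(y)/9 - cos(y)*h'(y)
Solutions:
 h(y) = C1*cos(y)^(4/9)


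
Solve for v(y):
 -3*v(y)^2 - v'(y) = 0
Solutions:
 v(y) = 1/(C1 + 3*y)


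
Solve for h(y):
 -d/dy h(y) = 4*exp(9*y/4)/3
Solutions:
 h(y) = C1 - 16*exp(9*y/4)/27


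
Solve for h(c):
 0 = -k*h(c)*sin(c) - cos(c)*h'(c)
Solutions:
 h(c) = C1*exp(k*log(cos(c)))


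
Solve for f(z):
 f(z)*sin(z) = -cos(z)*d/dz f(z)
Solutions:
 f(z) = C1*cos(z)


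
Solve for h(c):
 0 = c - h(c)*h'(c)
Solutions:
 h(c) = -sqrt(C1 + c^2)
 h(c) = sqrt(C1 + c^2)


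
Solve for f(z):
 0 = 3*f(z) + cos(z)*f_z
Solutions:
 f(z) = C1*(sin(z) - 1)^(3/2)/(sin(z) + 1)^(3/2)


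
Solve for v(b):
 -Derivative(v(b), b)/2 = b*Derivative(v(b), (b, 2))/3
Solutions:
 v(b) = C1 + C2/sqrt(b)


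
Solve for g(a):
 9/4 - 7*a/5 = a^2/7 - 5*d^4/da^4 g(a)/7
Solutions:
 g(a) = C1 + C2*a + C3*a^2 + C4*a^3 + a^6/1800 + 49*a^5/3000 - 21*a^4/160


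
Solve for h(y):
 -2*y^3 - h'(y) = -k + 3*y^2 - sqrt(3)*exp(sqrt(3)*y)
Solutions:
 h(y) = C1 + k*y - y^4/2 - y^3 + exp(sqrt(3)*y)


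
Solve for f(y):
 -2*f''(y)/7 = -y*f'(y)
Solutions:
 f(y) = C1 + C2*erfi(sqrt(7)*y/2)


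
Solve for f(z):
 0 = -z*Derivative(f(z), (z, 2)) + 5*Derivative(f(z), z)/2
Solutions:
 f(z) = C1 + C2*z^(7/2)


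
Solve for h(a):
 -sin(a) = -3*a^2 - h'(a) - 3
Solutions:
 h(a) = C1 - a^3 - 3*a - cos(a)


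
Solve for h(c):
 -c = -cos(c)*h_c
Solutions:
 h(c) = C1 + Integral(c/cos(c), c)


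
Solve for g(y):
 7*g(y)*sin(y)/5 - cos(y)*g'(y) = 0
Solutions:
 g(y) = C1/cos(y)^(7/5)


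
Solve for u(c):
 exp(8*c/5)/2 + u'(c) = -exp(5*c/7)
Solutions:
 u(c) = C1 - 7*exp(5*c/7)/5 - 5*exp(8*c/5)/16


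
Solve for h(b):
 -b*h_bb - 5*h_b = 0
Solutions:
 h(b) = C1 + C2/b^4


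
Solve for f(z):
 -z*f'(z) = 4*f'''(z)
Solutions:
 f(z) = C1 + Integral(C2*airyai(-2^(1/3)*z/2) + C3*airybi(-2^(1/3)*z/2), z)


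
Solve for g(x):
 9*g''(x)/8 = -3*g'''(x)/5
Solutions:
 g(x) = C1 + C2*x + C3*exp(-15*x/8)


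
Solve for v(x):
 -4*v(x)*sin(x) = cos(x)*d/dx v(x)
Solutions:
 v(x) = C1*cos(x)^4


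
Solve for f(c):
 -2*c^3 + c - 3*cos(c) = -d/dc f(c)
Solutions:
 f(c) = C1 + c^4/2 - c^2/2 + 3*sin(c)


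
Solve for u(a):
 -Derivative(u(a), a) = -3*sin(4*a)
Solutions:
 u(a) = C1 - 3*cos(4*a)/4


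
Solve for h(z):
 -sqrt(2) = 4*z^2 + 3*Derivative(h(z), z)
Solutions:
 h(z) = C1 - 4*z^3/9 - sqrt(2)*z/3


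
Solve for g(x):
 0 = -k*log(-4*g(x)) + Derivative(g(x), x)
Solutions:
 Integral(1/(log(-_y) + 2*log(2)), (_y, g(x))) = C1 + k*x


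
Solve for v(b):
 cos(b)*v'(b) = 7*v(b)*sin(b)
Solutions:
 v(b) = C1/cos(b)^7


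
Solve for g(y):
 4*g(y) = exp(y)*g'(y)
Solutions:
 g(y) = C1*exp(-4*exp(-y))


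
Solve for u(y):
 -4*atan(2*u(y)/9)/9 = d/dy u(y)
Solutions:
 Integral(1/atan(2*_y/9), (_y, u(y))) = C1 - 4*y/9


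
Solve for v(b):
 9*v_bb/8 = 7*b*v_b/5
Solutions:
 v(b) = C1 + C2*erfi(2*sqrt(35)*b/15)


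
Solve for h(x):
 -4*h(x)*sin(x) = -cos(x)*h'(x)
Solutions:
 h(x) = C1/cos(x)^4


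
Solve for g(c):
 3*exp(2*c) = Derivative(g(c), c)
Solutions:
 g(c) = C1 + 3*exp(2*c)/2


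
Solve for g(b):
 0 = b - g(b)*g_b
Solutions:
 g(b) = -sqrt(C1 + b^2)
 g(b) = sqrt(C1 + b^2)


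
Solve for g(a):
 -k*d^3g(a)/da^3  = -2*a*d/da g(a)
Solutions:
 g(a) = C1 + Integral(C2*airyai(2^(1/3)*a*(1/k)^(1/3)) + C3*airybi(2^(1/3)*a*(1/k)^(1/3)), a)


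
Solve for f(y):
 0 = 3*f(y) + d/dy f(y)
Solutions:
 f(y) = C1*exp(-3*y)


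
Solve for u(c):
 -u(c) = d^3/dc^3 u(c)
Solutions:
 u(c) = C3*exp(-c) + (C1*sin(sqrt(3)*c/2) + C2*cos(sqrt(3)*c/2))*exp(c/2)


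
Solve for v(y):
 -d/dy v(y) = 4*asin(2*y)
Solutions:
 v(y) = C1 - 4*y*asin(2*y) - 2*sqrt(1 - 4*y^2)


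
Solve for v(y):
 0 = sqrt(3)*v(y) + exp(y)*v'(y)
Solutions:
 v(y) = C1*exp(sqrt(3)*exp(-y))


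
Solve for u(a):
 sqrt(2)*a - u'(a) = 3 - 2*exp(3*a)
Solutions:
 u(a) = C1 + sqrt(2)*a^2/2 - 3*a + 2*exp(3*a)/3


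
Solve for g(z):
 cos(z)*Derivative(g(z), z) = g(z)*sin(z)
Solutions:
 g(z) = C1/cos(z)


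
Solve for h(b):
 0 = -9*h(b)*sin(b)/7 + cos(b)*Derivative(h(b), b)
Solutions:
 h(b) = C1/cos(b)^(9/7)


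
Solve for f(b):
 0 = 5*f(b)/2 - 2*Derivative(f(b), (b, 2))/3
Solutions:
 f(b) = C1*exp(-sqrt(15)*b/2) + C2*exp(sqrt(15)*b/2)


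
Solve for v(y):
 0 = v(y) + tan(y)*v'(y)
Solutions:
 v(y) = C1/sin(y)


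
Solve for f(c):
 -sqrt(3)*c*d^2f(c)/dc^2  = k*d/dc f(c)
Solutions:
 f(c) = C1 + c^(-sqrt(3)*re(k)/3 + 1)*(C2*sin(sqrt(3)*log(c)*Abs(im(k))/3) + C3*cos(sqrt(3)*log(c)*im(k)/3))


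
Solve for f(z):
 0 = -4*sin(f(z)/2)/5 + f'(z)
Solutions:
 -4*z/5 + log(cos(f(z)/2) - 1) - log(cos(f(z)/2) + 1) = C1


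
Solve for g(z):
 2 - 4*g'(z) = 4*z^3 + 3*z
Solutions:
 g(z) = C1 - z^4/4 - 3*z^2/8 + z/2


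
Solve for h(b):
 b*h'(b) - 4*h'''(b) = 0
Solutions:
 h(b) = C1 + Integral(C2*airyai(2^(1/3)*b/2) + C3*airybi(2^(1/3)*b/2), b)


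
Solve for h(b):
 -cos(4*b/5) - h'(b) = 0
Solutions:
 h(b) = C1 - 5*sin(4*b/5)/4


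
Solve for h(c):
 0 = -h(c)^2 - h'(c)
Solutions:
 h(c) = 1/(C1 + c)


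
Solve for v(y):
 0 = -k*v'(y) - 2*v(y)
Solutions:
 v(y) = C1*exp(-2*y/k)


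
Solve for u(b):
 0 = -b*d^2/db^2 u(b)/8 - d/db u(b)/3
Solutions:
 u(b) = C1 + C2/b^(5/3)


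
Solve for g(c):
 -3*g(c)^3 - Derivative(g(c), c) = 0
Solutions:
 g(c) = -sqrt(2)*sqrt(-1/(C1 - 3*c))/2
 g(c) = sqrt(2)*sqrt(-1/(C1 - 3*c))/2


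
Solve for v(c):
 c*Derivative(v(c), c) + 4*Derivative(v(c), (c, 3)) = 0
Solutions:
 v(c) = C1 + Integral(C2*airyai(-2^(1/3)*c/2) + C3*airybi(-2^(1/3)*c/2), c)


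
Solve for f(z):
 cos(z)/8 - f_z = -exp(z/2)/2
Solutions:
 f(z) = C1 + exp(z/2) + sin(z)/8


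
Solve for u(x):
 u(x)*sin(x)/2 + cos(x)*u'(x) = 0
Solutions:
 u(x) = C1*sqrt(cos(x))


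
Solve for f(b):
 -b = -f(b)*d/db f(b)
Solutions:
 f(b) = -sqrt(C1 + b^2)
 f(b) = sqrt(C1 + b^2)


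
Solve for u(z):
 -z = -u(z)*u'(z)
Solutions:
 u(z) = -sqrt(C1 + z^2)
 u(z) = sqrt(C1 + z^2)


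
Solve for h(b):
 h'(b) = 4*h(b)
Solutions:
 h(b) = C1*exp(4*b)


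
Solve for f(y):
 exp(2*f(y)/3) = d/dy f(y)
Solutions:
 f(y) = 3*log(-sqrt(-1/(C1 + y))) - 3*log(2) + 3*log(6)/2
 f(y) = 3*log(-1/(C1 + y))/2 - 3*log(2) + 3*log(6)/2


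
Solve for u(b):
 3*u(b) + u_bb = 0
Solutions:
 u(b) = C1*sin(sqrt(3)*b) + C2*cos(sqrt(3)*b)


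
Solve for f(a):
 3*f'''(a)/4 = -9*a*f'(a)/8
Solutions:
 f(a) = C1 + Integral(C2*airyai(-2^(2/3)*3^(1/3)*a/2) + C3*airybi(-2^(2/3)*3^(1/3)*a/2), a)
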